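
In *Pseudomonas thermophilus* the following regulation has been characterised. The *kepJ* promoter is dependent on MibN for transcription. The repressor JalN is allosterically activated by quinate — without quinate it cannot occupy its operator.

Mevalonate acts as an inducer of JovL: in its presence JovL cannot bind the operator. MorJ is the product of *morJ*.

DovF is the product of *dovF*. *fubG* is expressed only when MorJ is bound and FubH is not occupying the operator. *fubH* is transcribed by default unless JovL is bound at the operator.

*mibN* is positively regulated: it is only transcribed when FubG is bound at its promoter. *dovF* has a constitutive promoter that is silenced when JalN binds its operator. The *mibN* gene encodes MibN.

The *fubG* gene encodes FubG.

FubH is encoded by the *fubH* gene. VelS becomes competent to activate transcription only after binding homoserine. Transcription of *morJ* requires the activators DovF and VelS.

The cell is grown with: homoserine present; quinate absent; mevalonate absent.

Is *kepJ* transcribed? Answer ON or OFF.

ON

Quinate is absent, so JalN is inactive.
With no repressor bound, *dovF* is transcribed.
So DovF is produced and active.
Homoserine is present, so VelS is active.
No repressor is bound and DovF and VelS are active, so *morJ* is transcribed.
So MorJ is produced and active.
Mevalonate is absent, so JovL is active.
With repressor JovL bound, *fubH* is not transcribed.
So FubH is not produced.
No repressor is bound and MorJ is active, so *fubG* is transcribed.
So FubG is produced and active.
No repressor is bound and FubG is active, so *mibN* is transcribed.
So MibN is produced and active.
No repressor is bound and MibN is active, so *kepJ* is transcribed.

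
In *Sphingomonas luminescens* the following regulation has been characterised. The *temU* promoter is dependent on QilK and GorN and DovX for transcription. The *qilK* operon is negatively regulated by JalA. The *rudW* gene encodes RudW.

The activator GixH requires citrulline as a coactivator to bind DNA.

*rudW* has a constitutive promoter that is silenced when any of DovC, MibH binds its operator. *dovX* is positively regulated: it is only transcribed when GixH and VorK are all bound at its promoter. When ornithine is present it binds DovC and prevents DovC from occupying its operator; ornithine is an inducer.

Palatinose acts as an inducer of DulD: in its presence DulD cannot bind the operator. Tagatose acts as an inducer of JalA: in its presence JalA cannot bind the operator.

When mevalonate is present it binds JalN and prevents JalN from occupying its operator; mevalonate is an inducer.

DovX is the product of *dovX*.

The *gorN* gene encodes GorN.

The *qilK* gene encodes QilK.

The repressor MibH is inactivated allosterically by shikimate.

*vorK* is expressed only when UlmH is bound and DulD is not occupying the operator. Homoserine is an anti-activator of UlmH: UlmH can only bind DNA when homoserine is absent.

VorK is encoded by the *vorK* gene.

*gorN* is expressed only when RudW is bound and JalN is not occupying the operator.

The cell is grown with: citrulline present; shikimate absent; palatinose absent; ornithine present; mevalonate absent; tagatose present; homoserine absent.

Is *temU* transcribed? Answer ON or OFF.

OFF

Tagatose is present, so JalA is inactive.
With no repressor bound, *qilK* is transcribed.
So QilK is produced and active.
Mevalonate is absent, so JalN is active.
Ornithine is present, so DovC is inactive.
Shikimate is absent, so MibH is active.
With repressor MibH bound, *rudW* is not transcribed.
So RudW is not produced.
With repressor JalN bound, *gorN* is not transcribed.
So GorN is not produced.
Citrulline is present, so GixH is active.
Palatinose is absent, so DulD is active.
Homoserine is absent, so UlmH is active.
With repressor DulD bound, *vorK* is not transcribed.
So VorK is not produced.
Required activator VorK is absent, so *dovX* is not transcribed.
So DovX is not produced.
Required activator GorN is absent, so *temU* is not transcribed.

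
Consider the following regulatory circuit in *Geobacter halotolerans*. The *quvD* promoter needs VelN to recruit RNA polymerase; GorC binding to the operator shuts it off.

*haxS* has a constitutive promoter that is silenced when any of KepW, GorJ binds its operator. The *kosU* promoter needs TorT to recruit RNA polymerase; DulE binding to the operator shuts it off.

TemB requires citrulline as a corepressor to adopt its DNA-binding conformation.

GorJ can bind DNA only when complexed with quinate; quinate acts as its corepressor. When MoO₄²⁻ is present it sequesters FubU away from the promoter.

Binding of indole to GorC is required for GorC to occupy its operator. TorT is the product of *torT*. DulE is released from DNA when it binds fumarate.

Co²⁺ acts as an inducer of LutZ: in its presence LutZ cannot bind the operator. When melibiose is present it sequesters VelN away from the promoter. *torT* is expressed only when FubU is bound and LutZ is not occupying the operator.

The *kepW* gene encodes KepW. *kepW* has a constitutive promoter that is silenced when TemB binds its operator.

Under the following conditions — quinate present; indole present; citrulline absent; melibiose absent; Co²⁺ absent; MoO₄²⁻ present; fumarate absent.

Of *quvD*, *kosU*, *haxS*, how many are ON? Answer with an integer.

0

Indole is present, so GorC is active.
Melibiose is absent, so VelN is active.
With repressor GorC bound, *quvD* is not transcribed.
→ *quvD* is OFF.
Fumarate is absent, so DulE is active.
Co²⁺ is absent, so LutZ is active.
MoO₄²⁻ is present, so FubU is inactive.
With repressor LutZ bound, *torT* is not transcribed.
So TorT is not produced.
With repressor DulE bound, *kosU* is not transcribed.
→ *kosU* is OFF.
Citrulline is absent, so TemB is inactive.
With no repressor bound, *kepW* is transcribed.
So KepW is produced and active.
Quinate is present, so GorJ is active.
With repressor KepW bound, *haxS* is not transcribed.
→ *haxS* is OFF.
0 of the 3 genes are transcribed.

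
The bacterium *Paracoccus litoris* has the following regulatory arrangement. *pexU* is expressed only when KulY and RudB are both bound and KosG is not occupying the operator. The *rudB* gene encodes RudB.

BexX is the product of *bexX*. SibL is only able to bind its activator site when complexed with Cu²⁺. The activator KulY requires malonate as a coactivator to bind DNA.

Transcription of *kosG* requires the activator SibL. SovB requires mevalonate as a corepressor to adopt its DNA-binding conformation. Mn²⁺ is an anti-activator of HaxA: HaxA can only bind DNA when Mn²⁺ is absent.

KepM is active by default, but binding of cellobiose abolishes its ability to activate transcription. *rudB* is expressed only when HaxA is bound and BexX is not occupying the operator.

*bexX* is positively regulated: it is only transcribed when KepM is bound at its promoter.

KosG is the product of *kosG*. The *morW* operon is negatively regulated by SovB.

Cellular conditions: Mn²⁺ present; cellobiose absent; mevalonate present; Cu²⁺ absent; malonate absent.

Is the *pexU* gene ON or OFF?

Malonate is absent, so KulY is inactive.
Cellobiose is absent, so KepM is active.
No repressor is bound and KepM is active, so *bexX* is transcribed.
So BexX is produced and active.
Mn²⁺ is present, so HaxA is inactive.
With repressor BexX bound, *rudB* is not transcribed.
So RudB is not produced.
Cu²⁺ is absent, so SibL is inactive.
Required activator SibL is absent, so *kosG* is not transcribed.
So KosG is not produced.
Required activator KulY is absent, so *pexU* is not transcribed.

OFF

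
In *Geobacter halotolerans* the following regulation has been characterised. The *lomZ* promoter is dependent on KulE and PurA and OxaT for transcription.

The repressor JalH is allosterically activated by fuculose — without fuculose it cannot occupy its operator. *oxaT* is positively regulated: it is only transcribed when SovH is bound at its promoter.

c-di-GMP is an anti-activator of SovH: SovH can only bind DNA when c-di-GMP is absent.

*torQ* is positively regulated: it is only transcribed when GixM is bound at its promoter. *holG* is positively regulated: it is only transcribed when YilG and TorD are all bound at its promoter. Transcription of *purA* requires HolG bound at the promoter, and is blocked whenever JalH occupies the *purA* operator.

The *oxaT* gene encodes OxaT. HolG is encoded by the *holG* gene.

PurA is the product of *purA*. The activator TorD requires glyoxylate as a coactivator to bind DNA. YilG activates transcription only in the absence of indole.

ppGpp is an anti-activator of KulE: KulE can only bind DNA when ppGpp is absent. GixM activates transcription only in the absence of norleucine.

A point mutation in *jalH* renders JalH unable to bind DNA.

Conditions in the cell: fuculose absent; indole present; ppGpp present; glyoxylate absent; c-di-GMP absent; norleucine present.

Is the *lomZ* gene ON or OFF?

ppGpp is present, so KulE is inactive.
JalH is non-functional in this strain, so it has no effect.
Indole is present, so YilG is inactive.
Glyoxylate is absent, so TorD is inactive.
Required activator YilG is absent, so *holG* is not transcribed.
So HolG is not produced.
Required activator HolG is absent, so *purA* is not transcribed.
So PurA is not produced.
c-di-GMP is absent, so SovH is active.
No repressor is bound and SovH is active, so *oxaT* is transcribed.
So OxaT is produced and active.
Required activator KulE is absent, so *lomZ* is not transcribed.

OFF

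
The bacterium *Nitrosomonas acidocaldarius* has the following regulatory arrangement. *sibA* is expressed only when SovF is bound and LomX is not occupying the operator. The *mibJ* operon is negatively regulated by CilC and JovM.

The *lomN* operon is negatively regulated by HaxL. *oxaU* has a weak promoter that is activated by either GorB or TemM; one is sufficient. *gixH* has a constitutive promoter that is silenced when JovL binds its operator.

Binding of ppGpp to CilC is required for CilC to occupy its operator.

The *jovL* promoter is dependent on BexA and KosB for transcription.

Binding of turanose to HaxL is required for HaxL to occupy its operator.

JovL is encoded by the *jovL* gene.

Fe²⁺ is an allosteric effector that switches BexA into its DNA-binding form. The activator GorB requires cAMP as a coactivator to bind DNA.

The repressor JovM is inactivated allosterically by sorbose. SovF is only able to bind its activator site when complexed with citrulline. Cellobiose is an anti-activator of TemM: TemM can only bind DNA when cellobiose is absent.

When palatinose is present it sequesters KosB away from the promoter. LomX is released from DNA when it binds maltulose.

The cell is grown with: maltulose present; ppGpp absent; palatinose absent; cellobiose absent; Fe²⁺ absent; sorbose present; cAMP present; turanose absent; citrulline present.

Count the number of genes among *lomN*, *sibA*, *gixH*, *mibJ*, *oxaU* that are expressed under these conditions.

5

Turanose is absent, so HaxL is inactive.
With no repressor bound, *lomN* is transcribed.
→ *lomN* is ON.
Maltulose is present, so LomX is inactive.
Citrulline is present, so SovF is active.
No repressor is bound and SovF is active, so *sibA* is transcribed.
→ *sibA* is ON.
Fe²⁺ is absent, so BexA is inactive.
Palatinose is absent, so KosB is active.
Required activator BexA is absent, so *jovL* is not transcribed.
So JovL is not produced.
With no repressor bound, *gixH* is transcribed.
→ *gixH* is ON.
ppGpp is absent, so CilC is inactive.
Sorbose is present, so JovM is inactive.
With no repressor bound, *mibJ* is transcribed.
→ *mibJ* is ON.
cAMP is present, so GorB is active.
Cellobiose is absent, so TemM is active.
Activator GorB is present, so *oxaU* is transcribed.
→ *oxaU* is ON.
5 of the 5 genes are transcribed.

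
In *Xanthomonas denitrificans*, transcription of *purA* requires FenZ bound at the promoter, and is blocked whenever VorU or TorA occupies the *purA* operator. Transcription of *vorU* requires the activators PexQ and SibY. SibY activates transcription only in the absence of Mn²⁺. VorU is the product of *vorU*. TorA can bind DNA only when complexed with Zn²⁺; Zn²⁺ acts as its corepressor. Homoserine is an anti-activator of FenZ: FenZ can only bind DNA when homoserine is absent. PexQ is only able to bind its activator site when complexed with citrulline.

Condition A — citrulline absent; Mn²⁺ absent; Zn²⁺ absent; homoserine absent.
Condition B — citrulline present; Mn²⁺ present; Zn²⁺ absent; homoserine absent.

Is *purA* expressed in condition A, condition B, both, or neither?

both

Condition A:
Citrulline is absent, so PexQ is inactive.
Mn²⁺ is absent, so SibY is active.
Required activator PexQ is absent, so *vorU* is not transcribed.
So VorU is not produced.
Zn²⁺ is absent, so TorA is inactive.
Homoserine is absent, so FenZ is active.
No repressor is bound and FenZ is active, so *purA* is transcribed.
→ *purA* is ON in A.
Condition B:
Citrulline is present, so PexQ is active.
Mn²⁺ is present, so SibY is inactive.
Required activator SibY is absent, so *vorU* is not transcribed.
So VorU is not produced.
Zn²⁺ is absent, so TorA is inactive.
Homoserine is absent, so FenZ is active.
No repressor is bound and FenZ is active, so *purA* is transcribed.
→ *purA* is ON in B.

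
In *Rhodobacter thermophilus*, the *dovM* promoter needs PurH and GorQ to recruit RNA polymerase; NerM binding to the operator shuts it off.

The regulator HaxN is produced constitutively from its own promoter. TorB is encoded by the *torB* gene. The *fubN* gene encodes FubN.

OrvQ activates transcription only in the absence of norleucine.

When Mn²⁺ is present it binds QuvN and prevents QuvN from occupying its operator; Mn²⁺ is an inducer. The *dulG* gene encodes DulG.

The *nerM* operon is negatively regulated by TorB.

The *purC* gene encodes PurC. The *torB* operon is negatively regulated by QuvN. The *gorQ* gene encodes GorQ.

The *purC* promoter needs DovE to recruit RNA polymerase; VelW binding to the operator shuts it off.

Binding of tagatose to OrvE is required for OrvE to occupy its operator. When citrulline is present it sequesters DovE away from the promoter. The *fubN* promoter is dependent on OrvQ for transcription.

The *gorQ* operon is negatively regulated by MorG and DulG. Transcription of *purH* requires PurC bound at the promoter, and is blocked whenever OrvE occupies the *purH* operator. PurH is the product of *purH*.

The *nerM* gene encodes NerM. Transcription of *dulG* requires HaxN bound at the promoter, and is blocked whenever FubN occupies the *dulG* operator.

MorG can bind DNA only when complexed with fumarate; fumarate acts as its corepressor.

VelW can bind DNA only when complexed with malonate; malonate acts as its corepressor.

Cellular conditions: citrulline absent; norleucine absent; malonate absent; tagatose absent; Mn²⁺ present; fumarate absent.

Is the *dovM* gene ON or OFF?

Citrulline is absent, so DovE is active.
Malonate is absent, so VelW is inactive.
No repressor is bound and DovE is active, so *purC* is transcribed.
So PurC is produced and active.
Tagatose is absent, so OrvE is inactive.
No repressor is bound and PurC is active, so *purH* is transcribed.
So PurH is produced and active.
Mn²⁺ is present, so QuvN is inactive.
With no repressor bound, *torB* is transcribed.
So TorB is produced and active.
With repressor TorB bound, *nerM* is not transcribed.
So NerM is not produced.
Fumarate is absent, so MorG is inactive.
HaxN is produced constitutively and is active.
Norleucine is absent, so OrvQ is active.
No repressor is bound and OrvQ is active, so *fubN* is transcribed.
So FubN is produced and active.
With repressor FubN bound, *dulG* is not transcribed.
So DulG is not produced.
With no repressor bound, *gorQ* is transcribed.
So GorQ is produced and active.
No repressor is bound and PurH and GorQ are active, so *dovM* is transcribed.

ON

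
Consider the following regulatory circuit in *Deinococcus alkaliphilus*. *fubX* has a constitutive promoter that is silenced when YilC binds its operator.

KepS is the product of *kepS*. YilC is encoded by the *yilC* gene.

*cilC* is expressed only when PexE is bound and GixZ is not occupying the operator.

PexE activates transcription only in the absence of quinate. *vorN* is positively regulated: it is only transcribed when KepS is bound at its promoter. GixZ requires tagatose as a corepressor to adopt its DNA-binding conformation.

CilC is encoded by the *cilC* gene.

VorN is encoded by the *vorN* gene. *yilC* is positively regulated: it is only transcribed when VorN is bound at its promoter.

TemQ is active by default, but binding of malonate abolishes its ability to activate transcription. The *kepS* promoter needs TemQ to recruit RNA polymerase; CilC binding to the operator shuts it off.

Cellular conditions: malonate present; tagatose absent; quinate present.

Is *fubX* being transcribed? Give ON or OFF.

Quinate is present, so PexE is inactive.
Tagatose is absent, so GixZ is inactive.
Required activator PexE is absent, so *cilC* is not transcribed.
So CilC is not produced.
Malonate is present, so TemQ is inactive.
Required activator TemQ is absent, so *kepS* is not transcribed.
So KepS is not produced.
Required activator KepS is absent, so *vorN* is not transcribed.
So VorN is not produced.
Required activator VorN is absent, so *yilC* is not transcribed.
So YilC is not produced.
With no repressor bound, *fubX* is transcribed.

ON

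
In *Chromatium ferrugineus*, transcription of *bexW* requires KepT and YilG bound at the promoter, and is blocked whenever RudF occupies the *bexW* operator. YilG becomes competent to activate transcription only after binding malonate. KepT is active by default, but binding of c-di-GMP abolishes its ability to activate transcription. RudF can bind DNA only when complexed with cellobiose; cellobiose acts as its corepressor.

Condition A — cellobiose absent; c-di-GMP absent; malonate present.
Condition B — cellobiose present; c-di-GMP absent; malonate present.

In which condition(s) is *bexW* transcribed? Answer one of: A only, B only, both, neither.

Condition A:
Cellobiose is absent, so RudF is inactive.
c-di-GMP is absent, so KepT is active.
Malonate is present, so YilG is active.
No repressor is bound and KepT and YilG are active, so *bexW* is transcribed.
→ *bexW* is ON in A.
Condition B:
Cellobiose is present, so RudF is active.
c-di-GMP is absent, so KepT is active.
Malonate is present, so YilG is active.
With repressor RudF bound, *bexW* is not transcribed.
→ *bexW* is OFF in B.

A only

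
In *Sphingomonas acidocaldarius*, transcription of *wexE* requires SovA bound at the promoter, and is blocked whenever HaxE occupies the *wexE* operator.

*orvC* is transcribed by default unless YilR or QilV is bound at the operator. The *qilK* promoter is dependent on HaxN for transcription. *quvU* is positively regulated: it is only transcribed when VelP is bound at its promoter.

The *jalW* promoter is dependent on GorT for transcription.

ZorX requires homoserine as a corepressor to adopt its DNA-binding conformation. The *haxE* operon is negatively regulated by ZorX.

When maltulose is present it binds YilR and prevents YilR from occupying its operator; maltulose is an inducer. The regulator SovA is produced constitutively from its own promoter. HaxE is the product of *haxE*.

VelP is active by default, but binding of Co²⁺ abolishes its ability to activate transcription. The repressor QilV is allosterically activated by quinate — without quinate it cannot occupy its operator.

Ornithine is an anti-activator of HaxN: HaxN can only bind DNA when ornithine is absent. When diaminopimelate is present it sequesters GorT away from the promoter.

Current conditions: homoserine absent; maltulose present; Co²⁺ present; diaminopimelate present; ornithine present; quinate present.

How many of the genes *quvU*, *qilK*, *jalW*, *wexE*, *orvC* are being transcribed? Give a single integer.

Co²⁺ is present, so VelP is inactive.
Required activator VelP is absent, so *quvU* is not transcribed.
→ *quvU* is OFF.
Ornithine is present, so HaxN is inactive.
Required activator HaxN is absent, so *qilK* is not transcribed.
→ *qilK* is OFF.
Diaminopimelate is present, so GorT is inactive.
Required activator GorT is absent, so *jalW* is not transcribed.
→ *jalW* is OFF.
SovA is produced constitutively and is active.
Homoserine is absent, so ZorX is inactive.
With no repressor bound, *haxE* is transcribed.
So HaxE is produced and active.
With repressor HaxE bound, *wexE* is not transcribed.
→ *wexE* is OFF.
Maltulose is present, so YilR is inactive.
Quinate is present, so QilV is active.
With repressor QilV bound, *orvC* is not transcribed.
→ *orvC* is OFF.
0 of the 5 genes are transcribed.

0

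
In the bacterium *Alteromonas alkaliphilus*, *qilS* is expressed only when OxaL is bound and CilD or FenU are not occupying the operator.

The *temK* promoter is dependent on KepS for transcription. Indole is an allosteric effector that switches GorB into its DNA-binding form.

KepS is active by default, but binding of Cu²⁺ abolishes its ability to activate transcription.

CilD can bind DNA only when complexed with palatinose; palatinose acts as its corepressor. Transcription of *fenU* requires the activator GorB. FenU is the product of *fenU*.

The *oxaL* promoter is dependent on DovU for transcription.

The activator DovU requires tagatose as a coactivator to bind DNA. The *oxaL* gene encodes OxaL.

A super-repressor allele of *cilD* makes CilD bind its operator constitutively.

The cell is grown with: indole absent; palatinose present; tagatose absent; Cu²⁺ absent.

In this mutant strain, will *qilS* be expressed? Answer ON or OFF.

CilD is constitutively active in this strain.
Indole is absent, so GorB is inactive.
Required activator GorB is absent, so *fenU* is not transcribed.
So FenU is not produced.
Tagatose is absent, so DovU is inactive.
Required activator DovU is absent, so *oxaL* is not transcribed.
So OxaL is not produced.
With repressor CilD bound, *qilS* is not transcribed.

OFF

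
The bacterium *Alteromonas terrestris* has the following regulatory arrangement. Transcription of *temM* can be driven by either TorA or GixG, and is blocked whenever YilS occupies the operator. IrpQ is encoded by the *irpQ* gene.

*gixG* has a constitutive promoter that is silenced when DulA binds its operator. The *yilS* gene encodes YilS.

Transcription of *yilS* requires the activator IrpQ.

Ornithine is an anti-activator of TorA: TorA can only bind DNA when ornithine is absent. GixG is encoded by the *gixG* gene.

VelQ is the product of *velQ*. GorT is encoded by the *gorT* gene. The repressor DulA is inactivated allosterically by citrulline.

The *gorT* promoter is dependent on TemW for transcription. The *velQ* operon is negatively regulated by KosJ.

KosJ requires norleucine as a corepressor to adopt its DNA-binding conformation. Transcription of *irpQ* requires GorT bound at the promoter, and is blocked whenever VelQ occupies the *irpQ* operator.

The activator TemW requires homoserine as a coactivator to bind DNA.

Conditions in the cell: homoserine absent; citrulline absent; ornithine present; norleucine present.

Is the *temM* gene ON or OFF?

Norleucine is present, so KosJ is active.
With repressor KosJ bound, *velQ* is not transcribed.
So VelQ is not produced.
Homoserine is absent, so TemW is inactive.
Required activator TemW is absent, so *gorT* is not transcribed.
So GorT is not produced.
Required activator GorT is absent, so *irpQ* is not transcribed.
So IrpQ is not produced.
Required activator IrpQ is absent, so *yilS* is not transcribed.
So YilS is not produced.
Ornithine is present, so TorA is inactive.
Citrulline is absent, so DulA is active.
With repressor DulA bound, *gixG* is not transcribed.
So GixG is not produced.
No activator is available at the *temM* promoter, so *temM* is not transcribed.

OFF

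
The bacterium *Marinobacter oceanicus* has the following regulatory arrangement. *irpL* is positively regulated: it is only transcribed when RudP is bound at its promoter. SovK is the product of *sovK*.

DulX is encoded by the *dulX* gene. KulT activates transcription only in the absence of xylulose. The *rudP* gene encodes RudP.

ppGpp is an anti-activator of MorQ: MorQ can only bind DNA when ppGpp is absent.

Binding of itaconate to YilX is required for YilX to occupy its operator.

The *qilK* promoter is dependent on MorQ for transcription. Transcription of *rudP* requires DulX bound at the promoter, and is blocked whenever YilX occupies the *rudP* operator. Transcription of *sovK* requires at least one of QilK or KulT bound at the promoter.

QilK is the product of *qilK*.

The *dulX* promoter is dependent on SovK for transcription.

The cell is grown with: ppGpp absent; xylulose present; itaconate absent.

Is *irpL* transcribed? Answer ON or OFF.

ppGpp is absent, so MorQ is active.
No repressor is bound and MorQ is active, so *qilK* is transcribed.
So QilK is produced and active.
Xylulose is present, so KulT is inactive.
Activator QilK is present, so *sovK* is transcribed.
So SovK is produced and active.
No repressor is bound and SovK is active, so *dulX* is transcribed.
So DulX is produced and active.
Itaconate is absent, so YilX is inactive.
No repressor is bound and DulX is active, so *rudP* is transcribed.
So RudP is produced and active.
No repressor is bound and RudP is active, so *irpL* is transcribed.

ON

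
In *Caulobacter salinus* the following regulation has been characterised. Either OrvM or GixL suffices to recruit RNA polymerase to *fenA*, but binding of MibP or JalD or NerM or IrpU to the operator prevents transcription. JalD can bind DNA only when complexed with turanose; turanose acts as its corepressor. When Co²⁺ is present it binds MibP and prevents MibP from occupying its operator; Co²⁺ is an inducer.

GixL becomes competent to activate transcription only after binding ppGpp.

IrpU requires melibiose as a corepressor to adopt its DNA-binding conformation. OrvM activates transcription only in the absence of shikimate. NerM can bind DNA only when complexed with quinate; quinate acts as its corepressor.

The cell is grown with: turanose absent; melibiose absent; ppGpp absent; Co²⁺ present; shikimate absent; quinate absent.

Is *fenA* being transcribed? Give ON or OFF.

Shikimate is absent, so OrvM is active.
Co²⁺ is present, so MibP is inactive.
ppGpp is absent, so GixL is inactive.
Turanose is absent, so JalD is inactive.
Quinate is absent, so NerM is inactive.
Melibiose is absent, so IrpU is inactive.
Activator OrvM is present, so *fenA* is transcribed.

ON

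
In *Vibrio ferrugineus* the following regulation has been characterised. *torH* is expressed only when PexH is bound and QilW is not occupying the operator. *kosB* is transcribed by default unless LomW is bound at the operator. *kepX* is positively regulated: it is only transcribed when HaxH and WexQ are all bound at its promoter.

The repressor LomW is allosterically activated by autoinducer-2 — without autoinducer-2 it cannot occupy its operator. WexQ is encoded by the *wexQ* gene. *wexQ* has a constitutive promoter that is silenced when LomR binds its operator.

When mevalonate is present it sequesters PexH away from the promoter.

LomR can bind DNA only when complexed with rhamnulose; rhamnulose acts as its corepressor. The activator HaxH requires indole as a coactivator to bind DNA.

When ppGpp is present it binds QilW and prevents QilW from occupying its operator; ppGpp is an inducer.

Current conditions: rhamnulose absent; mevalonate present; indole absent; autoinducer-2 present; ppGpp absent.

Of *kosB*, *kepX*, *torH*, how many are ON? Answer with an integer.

0

Autoinducer-2 is present, so LomW is active.
With repressor LomW bound, *kosB* is not transcribed.
→ *kosB* is OFF.
Indole is absent, so HaxH is inactive.
Rhamnulose is absent, so LomR is inactive.
With no repressor bound, *wexQ* is transcribed.
So WexQ is produced and active.
Required activator HaxH is absent, so *kepX* is not transcribed.
→ *kepX* is OFF.
ppGpp is absent, so QilW is active.
Mevalonate is present, so PexH is inactive.
With repressor QilW bound, *torH* is not transcribed.
→ *torH* is OFF.
0 of the 3 genes are transcribed.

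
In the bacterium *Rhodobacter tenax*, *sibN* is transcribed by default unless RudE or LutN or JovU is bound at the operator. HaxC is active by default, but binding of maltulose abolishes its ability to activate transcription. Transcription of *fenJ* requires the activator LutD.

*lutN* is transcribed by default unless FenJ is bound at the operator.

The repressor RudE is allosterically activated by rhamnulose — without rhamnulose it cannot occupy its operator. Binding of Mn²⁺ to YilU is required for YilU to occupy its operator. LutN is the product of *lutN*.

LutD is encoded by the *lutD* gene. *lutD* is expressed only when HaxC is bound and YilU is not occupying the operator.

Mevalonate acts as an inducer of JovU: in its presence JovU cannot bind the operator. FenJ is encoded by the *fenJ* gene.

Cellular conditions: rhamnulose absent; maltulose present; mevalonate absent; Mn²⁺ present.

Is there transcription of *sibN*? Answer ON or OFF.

Rhamnulose is absent, so RudE is inactive.
Maltulose is present, so HaxC is inactive.
Mn²⁺ is present, so YilU is active.
With repressor YilU bound, *lutD* is not transcribed.
So LutD is not produced.
Required activator LutD is absent, so *fenJ* is not transcribed.
So FenJ is not produced.
With no repressor bound, *lutN* is transcribed.
So LutN is produced and active.
Mevalonate is absent, so JovU is active.
With repressor LutN bound, *sibN* is not transcribed.

OFF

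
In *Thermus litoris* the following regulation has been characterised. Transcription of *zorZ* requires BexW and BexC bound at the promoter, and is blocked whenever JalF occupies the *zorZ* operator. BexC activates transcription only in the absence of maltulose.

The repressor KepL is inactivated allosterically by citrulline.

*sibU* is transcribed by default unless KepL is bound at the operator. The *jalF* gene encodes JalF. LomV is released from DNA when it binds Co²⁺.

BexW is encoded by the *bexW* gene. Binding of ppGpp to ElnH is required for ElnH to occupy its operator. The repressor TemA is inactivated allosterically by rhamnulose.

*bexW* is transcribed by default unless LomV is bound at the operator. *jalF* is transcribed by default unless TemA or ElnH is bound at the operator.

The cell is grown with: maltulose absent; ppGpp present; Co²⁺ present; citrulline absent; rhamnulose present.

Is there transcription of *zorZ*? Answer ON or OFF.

ON

Co²⁺ is present, so LomV is inactive.
With no repressor bound, *bexW* is transcribed.
So BexW is produced and active.
Maltulose is absent, so BexC is active.
Rhamnulose is present, so TemA is inactive.
ppGpp is present, so ElnH is active.
With repressor ElnH bound, *jalF* is not transcribed.
So JalF is not produced.
No repressor is bound and BexW and BexC are active, so *zorZ* is transcribed.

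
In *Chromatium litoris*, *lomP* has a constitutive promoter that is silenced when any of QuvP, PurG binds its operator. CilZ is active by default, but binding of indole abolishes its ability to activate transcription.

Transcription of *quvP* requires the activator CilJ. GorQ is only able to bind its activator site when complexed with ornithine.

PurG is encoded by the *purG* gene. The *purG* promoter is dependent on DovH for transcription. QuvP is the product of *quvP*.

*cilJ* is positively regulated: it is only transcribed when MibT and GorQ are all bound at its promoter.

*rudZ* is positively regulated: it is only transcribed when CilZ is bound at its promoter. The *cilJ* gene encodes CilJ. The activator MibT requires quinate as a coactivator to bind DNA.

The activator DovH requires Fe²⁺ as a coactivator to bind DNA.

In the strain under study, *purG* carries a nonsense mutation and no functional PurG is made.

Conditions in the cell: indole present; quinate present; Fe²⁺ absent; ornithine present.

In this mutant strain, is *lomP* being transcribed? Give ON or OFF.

Quinate is present, so MibT is active.
Ornithine is present, so GorQ is active.
No repressor is bound and MibT and GorQ are active, so *cilJ* is transcribed.
So CilJ is produced and active.
No repressor is bound and CilJ is active, so *quvP* is transcribed.
So QuvP is produced and active.
PurG is non-functional in this strain, so it has no effect.
With repressor QuvP bound, *lomP* is not transcribed.

OFF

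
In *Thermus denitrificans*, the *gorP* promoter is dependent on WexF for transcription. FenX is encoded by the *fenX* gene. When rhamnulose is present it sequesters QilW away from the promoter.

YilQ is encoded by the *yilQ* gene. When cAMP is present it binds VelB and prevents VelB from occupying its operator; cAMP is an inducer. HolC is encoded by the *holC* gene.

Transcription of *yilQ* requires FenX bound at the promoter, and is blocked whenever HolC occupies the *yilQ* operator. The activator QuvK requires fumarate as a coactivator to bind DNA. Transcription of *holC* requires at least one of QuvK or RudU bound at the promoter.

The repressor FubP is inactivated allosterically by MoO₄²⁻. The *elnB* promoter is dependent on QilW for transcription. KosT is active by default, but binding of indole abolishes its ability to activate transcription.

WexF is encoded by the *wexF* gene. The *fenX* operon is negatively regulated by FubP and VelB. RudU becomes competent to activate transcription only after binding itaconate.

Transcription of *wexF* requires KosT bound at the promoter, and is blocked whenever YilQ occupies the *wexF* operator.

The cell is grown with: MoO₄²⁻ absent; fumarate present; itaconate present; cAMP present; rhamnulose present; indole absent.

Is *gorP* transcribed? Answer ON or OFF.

ON

Fumarate is present, so QuvK is active.
Itaconate is present, so RudU is active.
Activator QuvK is present, so *holC* is transcribed.
So HolC is produced and active.
MoO₄²⁻ is absent, so FubP is active.
cAMP is present, so VelB is inactive.
With repressor FubP bound, *fenX* is not transcribed.
So FenX is not produced.
With repressor HolC bound, *yilQ* is not transcribed.
So YilQ is not produced.
Indole is absent, so KosT is active.
No repressor is bound and KosT is active, so *wexF* is transcribed.
So WexF is produced and active.
No repressor is bound and WexF is active, so *gorP* is transcribed.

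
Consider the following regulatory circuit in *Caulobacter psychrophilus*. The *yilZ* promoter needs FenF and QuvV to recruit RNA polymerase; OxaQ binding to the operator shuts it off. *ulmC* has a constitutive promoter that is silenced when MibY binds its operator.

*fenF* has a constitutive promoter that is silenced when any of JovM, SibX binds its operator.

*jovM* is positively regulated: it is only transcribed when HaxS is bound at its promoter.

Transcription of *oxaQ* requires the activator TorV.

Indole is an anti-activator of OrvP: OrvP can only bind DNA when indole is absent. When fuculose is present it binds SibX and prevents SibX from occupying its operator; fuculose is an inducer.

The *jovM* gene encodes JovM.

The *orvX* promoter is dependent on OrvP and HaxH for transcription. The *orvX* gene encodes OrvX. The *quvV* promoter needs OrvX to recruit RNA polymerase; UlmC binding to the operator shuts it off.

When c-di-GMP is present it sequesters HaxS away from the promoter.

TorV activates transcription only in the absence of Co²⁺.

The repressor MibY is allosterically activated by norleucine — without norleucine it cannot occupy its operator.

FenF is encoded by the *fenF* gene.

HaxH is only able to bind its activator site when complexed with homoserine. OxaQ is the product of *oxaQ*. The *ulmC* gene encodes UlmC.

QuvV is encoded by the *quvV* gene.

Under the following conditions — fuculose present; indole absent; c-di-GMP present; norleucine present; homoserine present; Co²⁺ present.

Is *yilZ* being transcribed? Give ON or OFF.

ON

c-di-GMP is present, so HaxS is inactive.
Required activator HaxS is absent, so *jovM* is not transcribed.
So JovM is not produced.
Fuculose is present, so SibX is inactive.
With no repressor bound, *fenF* is transcribed.
So FenF is produced and active.
Indole is absent, so OrvP is active.
Homoserine is present, so HaxH is active.
No repressor is bound and OrvP and HaxH are active, so *orvX* is transcribed.
So OrvX is produced and active.
Norleucine is present, so MibY is active.
With repressor MibY bound, *ulmC* is not transcribed.
So UlmC is not produced.
No repressor is bound and OrvX is active, so *quvV* is transcribed.
So QuvV is produced and active.
Co²⁺ is present, so TorV is inactive.
Required activator TorV is absent, so *oxaQ* is not transcribed.
So OxaQ is not produced.
No repressor is bound and FenF and QuvV are active, so *yilZ* is transcribed.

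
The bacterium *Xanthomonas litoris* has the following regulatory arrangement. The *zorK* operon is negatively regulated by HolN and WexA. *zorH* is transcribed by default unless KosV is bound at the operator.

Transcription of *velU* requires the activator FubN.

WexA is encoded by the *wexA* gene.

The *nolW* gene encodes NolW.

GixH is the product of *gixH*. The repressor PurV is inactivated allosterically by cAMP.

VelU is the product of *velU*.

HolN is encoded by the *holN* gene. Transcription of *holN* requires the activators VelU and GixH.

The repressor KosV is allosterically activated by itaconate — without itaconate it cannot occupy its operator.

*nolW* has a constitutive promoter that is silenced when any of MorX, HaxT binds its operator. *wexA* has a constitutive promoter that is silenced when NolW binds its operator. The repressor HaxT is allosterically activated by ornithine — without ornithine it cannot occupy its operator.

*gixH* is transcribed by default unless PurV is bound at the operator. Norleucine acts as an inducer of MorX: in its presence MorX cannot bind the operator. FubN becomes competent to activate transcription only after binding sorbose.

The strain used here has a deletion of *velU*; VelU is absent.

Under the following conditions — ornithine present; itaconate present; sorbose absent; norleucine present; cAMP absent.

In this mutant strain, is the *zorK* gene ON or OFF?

VelU is non-functional in this strain, so it has no effect.
cAMP is absent, so PurV is active.
With repressor PurV bound, *gixH* is not transcribed.
So GixH is not produced.
Required activator VelU is absent, so *holN* is not transcribed.
So HolN is not produced.
Norleucine is present, so MorX is inactive.
Ornithine is present, so HaxT is active.
With repressor HaxT bound, *nolW* is not transcribed.
So NolW is not produced.
With no repressor bound, *wexA* is transcribed.
So WexA is produced and active.
With repressor WexA bound, *zorK* is not transcribed.

OFF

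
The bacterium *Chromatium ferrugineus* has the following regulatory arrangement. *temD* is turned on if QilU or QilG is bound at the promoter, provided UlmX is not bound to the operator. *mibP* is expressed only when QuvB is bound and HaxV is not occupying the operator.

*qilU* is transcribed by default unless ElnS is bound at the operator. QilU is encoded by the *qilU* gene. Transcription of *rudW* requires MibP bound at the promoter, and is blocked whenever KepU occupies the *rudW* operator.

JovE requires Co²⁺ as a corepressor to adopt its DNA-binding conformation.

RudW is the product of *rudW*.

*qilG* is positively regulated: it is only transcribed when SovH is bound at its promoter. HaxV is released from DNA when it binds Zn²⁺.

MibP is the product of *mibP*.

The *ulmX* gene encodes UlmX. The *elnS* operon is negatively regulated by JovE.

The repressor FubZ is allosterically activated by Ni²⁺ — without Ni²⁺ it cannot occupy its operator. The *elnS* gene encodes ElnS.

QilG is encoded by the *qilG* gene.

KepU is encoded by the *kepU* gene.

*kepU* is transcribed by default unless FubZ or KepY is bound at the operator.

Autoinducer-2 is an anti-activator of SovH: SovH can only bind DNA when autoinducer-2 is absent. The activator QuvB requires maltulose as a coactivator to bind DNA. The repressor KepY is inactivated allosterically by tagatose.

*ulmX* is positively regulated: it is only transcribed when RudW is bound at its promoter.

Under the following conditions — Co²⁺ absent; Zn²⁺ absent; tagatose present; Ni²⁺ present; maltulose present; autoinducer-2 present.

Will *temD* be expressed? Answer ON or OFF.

Co²⁺ is absent, so JovE is inactive.
With no repressor bound, *elnS* is transcribed.
So ElnS is produced and active.
With repressor ElnS bound, *qilU* is not transcribed.
So QilU is not produced.
Autoinducer-2 is present, so SovH is inactive.
Required activator SovH is absent, so *qilG* is not transcribed.
So QilG is not produced.
Zn²⁺ is absent, so HaxV is active.
Maltulose is present, so QuvB is active.
With repressor HaxV bound, *mibP* is not transcribed.
So MibP is not produced.
Ni²⁺ is present, so FubZ is active.
Tagatose is present, so KepY is inactive.
With repressor FubZ bound, *kepU* is not transcribed.
So KepU is not produced.
Required activator MibP is absent, so *rudW* is not transcribed.
So RudW is not produced.
Required activator RudW is absent, so *ulmX* is not transcribed.
So UlmX is not produced.
No activator is available at the *temD* promoter, so *temD* is not transcribed.

OFF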